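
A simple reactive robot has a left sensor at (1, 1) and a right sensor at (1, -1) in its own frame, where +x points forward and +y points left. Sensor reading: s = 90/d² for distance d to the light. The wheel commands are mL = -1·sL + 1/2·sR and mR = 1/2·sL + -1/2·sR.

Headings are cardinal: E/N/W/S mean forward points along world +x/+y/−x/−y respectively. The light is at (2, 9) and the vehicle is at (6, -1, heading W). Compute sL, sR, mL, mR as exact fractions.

left sensor world pos  = (5, -2); dL² = 130
right sensor world pos = (5, 0); dR² = 90
sL = 90/130 = 9/13
sR = 90/90 = 1
mL = -1·sL + 1/2·sR = -5/26
mR = 1/2·sL + -1/2·sR = -2/13

9/13 1 -5/26 -2/13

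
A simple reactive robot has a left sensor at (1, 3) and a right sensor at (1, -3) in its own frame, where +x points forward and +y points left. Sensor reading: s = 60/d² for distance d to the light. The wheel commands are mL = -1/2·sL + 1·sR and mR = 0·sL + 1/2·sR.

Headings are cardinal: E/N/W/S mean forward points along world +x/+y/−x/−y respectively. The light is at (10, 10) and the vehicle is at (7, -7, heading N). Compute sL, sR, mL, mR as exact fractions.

15/73 15/64 615/4672 15/128

left sensor world pos  = (4, -6); dL² = 292
right sensor world pos = (10, -6); dR² = 256
sL = 60/292 = 15/73
sR = 60/256 = 15/64
mL = -1/2·sL + 1·sR = 615/4672
mR = 0·sL + 1/2·sR = 15/128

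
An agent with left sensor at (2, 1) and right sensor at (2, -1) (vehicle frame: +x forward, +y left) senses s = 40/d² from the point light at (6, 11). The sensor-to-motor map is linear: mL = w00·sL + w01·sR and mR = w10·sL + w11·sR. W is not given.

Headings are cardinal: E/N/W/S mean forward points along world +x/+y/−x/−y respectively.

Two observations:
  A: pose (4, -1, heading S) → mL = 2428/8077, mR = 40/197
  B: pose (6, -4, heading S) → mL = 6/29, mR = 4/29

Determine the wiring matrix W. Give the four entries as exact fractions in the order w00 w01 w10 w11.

1 1/2 1 0

obs A: pose=(4,-1,S) → sL=40/197, sR=8/41, mL=2428/8077, mR=40/197
obs B: pose=(6,-4,S) → sL=4/29, sR=4/29, mL=6/29, mR=4/29
sensor matrix S = [[40/197, 8/41], [4/29, 4/29]]; det S = 256/234233
solve [mL_A; mL_B] = S·[w00; w01] and [mR_A; mR_B] = S·[w10; w11]:
  w00 = 1, w01 = 1/2, w10 = 1, w11 = 0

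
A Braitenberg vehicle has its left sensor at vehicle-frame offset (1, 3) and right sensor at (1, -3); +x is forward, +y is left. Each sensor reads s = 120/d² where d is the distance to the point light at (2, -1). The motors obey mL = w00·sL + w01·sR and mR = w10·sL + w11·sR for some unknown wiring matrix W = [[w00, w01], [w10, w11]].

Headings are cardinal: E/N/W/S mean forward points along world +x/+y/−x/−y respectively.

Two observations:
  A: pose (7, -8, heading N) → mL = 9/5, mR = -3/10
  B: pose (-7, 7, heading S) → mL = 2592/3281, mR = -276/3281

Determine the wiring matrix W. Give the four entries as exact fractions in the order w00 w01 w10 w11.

1 -1 -1/2 1

obs A: pose=(7,-8,N) → sL=3, sR=6/5, mL=9/5, mR=-3/10
obs B: pose=(-7,7,S) → sL=24/17, sR=120/193, mL=2592/3281, mR=-276/3281
sensor matrix S = [[3, 6/5], [24/17, 120/193]]; det S = 2808/16405
solve [mL_A; mL_B] = S·[w00; w01] and [mR_A; mR_B] = S·[w10; w11]:
  w00 = 1, w01 = -1, w10 = -1/2, w11 = 1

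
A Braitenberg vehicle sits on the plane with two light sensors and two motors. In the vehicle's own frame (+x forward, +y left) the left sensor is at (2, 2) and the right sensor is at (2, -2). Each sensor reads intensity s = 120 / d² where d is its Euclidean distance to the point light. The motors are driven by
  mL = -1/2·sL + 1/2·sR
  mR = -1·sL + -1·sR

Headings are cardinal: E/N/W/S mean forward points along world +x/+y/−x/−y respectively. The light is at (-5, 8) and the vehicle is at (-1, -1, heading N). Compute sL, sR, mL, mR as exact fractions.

left sensor world pos  = (-3, 1); dL² = 53
right sensor world pos = (1, 1); dR² = 85
sL = 120/53 = 120/53
sR = 120/85 = 24/17
mL = -1/2·sL + 1/2·sR = -384/901
mR = -1·sL + -1·sR = -3312/901

120/53 24/17 -384/901 -3312/901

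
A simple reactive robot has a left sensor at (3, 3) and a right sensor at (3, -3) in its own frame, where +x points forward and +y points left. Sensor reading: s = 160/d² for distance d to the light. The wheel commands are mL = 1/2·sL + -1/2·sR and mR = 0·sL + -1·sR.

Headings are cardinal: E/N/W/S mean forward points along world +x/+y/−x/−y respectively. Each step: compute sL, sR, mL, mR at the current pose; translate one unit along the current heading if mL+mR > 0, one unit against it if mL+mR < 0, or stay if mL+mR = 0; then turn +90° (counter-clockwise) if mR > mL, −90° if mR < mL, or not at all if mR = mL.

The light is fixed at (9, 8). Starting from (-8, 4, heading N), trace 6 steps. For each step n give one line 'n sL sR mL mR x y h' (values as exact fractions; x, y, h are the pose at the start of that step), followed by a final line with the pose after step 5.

0 160/401 160/197 -16320/78997 -160/197 -8 4 N
1 4/5 8/13 6/65 -8/13 -8 3 E
2 160/289 32/101 3456/29189 -32/101 -9 3 S
3 16/49 80/221 -192/10829 -80/221 -9 4 W
4 160/401 160/197 -16320/78997 -160/197 -8 4 N
5 4/5 8/13 6/65 -8/13 -8 3 E
final -9 3 S

n=0: pose=(-8,4,N); sL=160/401, sR=160/197; mL=-16320/78997, mR=-160/197; mL+mR=-80480/78997 → advance -1; mR−mL=-47840/78997 → turn -1·90°
n=1: pose=(-8,3,E); sL=4/5, sR=8/13; mL=6/65, mR=-8/13; mL+mR=-34/65 → advance -1; mR−mL=-46/65 → turn -1·90°
n=2: pose=(-9,3,S); sL=160/289, sR=32/101; mL=3456/29189, mR=-32/101; mL+mR=-5792/29189 → advance -1; mR−mL=-12704/29189 → turn -1·90°
n=3: pose=(-9,4,W); sL=16/49, sR=80/221; mL=-192/10829, mR=-80/221; mL+mR=-4112/10829 → advance -1; mR−mL=-3728/10829 → turn -1·90°
n=4: pose=(-8,4,N); sL=160/401, sR=160/197; mL=-16320/78997, mR=-160/197; mL+mR=-80480/78997 → advance -1; mR−mL=-47840/78997 → turn -1·90°
n=5: pose=(-8,3,E); sL=4/5, sR=8/13; mL=6/65, mR=-8/13; mL+mR=-34/65 → advance -1; mR−mL=-46/65 → turn -1·90°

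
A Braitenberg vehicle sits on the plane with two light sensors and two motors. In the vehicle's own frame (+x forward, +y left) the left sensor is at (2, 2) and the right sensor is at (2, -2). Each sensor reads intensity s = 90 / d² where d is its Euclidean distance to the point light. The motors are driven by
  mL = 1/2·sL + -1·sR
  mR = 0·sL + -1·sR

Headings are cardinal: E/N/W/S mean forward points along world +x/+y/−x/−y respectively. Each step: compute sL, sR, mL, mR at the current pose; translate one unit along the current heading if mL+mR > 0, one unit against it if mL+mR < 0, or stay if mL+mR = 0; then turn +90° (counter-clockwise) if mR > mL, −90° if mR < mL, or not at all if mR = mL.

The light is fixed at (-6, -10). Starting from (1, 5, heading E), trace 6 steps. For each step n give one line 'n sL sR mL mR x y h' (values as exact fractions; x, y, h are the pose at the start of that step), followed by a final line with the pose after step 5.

0 9/37 9/25 -441/1850 -9/25 1 5 E
1 90/233 18/37 -2529/8621 -18/37 0 5 S
2 45/106 9/34 -189/3604 -9/34 0 6 W
3 90/349 2/9 -293/3141 -2/9 1 6 N
4 9/37 9/25 -441/1850 -9/25 1 5 E
5 90/233 18/37 -2529/8621 -18/37 0 5 S
final 0 6 W

n=0: pose=(1,5,E); sL=9/37, sR=9/25; mL=-441/1850, mR=-9/25; mL+mR=-1107/1850 → advance -1; mR−mL=-9/74 → turn -1·90°
n=1: pose=(0,5,S); sL=90/233, sR=18/37; mL=-2529/8621, mR=-18/37; mL+mR=-6723/8621 → advance -1; mR−mL=-45/233 → turn -1·90°
n=2: pose=(0,6,W); sL=45/106, sR=9/34; mL=-189/3604, mR=-9/34; mL+mR=-1143/3604 → advance -1; mR−mL=-45/212 → turn -1·90°
n=3: pose=(1,6,N); sL=90/349, sR=2/9; mL=-293/3141, mR=-2/9; mL+mR=-991/3141 → advance -1; mR−mL=-45/349 → turn -1·90°
n=4: pose=(1,5,E); sL=9/37, sR=9/25; mL=-441/1850, mR=-9/25; mL+mR=-1107/1850 → advance -1; mR−mL=-9/74 → turn -1·90°
n=5: pose=(0,5,S); sL=90/233, sR=18/37; mL=-2529/8621, mR=-18/37; mL+mR=-6723/8621 → advance -1; mR−mL=-45/233 → turn -1·90°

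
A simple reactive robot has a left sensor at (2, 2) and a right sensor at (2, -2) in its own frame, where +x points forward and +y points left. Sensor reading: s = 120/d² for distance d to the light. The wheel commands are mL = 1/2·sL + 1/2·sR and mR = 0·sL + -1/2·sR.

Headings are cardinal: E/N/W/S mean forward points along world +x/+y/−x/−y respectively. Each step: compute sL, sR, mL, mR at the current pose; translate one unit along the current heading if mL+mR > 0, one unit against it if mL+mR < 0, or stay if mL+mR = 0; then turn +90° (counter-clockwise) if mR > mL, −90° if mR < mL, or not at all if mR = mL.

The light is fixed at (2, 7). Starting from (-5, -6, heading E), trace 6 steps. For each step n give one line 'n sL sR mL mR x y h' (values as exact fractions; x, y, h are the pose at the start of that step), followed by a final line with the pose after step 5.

0 60/73 12/25 1188/1825 -6/25 -5 -6 E
1 120/241 120/289 31800/69649 -60/289 -4 -6 S
2 3/8 15/26 99/208 -15/52 -4 -7 W
3 8/15 120/169 1576/2535 -60/169 -5 -7 N
4 60/73 12/25 1188/1825 -6/25 -5 -6 E
5 120/241 120/289 31800/69649 -60/289 -4 -6 S
final -4 -7 W

n=0: pose=(-5,-6,E); sL=60/73, sR=12/25; mL=1188/1825, mR=-6/25; mL+mR=30/73 → advance +1; mR−mL=-1626/1825 → turn -1·90°
n=1: pose=(-4,-6,S); sL=120/241, sR=120/289; mL=31800/69649, mR=-60/289; mL+mR=60/241 → advance +1; mR−mL=-46260/69649 → turn -1·90°
n=2: pose=(-4,-7,W); sL=3/8, sR=15/26; mL=99/208, mR=-15/52; mL+mR=3/16 → advance +1; mR−mL=-159/208 → turn -1·90°
n=3: pose=(-5,-7,N); sL=8/15, sR=120/169; mL=1576/2535, mR=-60/169; mL+mR=4/15 → advance +1; mR−mL=-2476/2535 → turn -1·90°
n=4: pose=(-5,-6,E); sL=60/73, sR=12/25; mL=1188/1825, mR=-6/25; mL+mR=30/73 → advance +1; mR−mL=-1626/1825 → turn -1·90°
n=5: pose=(-4,-6,S); sL=120/241, sR=120/289; mL=31800/69649, mR=-60/289; mL+mR=60/241 → advance +1; mR−mL=-46260/69649 → turn -1·90°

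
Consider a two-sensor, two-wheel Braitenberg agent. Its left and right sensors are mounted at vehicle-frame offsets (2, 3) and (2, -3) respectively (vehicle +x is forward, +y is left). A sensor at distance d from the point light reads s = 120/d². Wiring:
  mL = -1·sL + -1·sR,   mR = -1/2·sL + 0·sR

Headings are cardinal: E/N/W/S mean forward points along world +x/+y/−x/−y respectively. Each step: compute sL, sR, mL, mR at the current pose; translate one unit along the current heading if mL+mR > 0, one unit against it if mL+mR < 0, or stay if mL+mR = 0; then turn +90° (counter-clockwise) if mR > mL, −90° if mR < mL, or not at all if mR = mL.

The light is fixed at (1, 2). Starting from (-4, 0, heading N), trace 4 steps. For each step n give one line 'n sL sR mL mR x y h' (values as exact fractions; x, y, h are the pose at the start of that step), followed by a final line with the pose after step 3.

0 15/8 30 -255/8 -15/16 -4 0 N
1 24/17 120/49 -3216/833 -12/17 -4 -1 W
2 60/13 60/37 -3000/481 -30/13 -3 -1 S
3 24 120/29 -816/29 -12 -3 0 E
final -4 0 N

n=0: pose=(-4,0,N); sL=15/8, sR=30; mL=-255/8, mR=-15/16; mL+mR=-525/16 → advance -1; mR−mL=495/16 → turn +1·90°
n=1: pose=(-4,-1,W); sL=24/17, sR=120/49; mL=-3216/833, mR=-12/17; mL+mR=-3804/833 → advance -1; mR−mL=2628/833 → turn +1·90°
n=2: pose=(-3,-1,S); sL=60/13, sR=60/37; mL=-3000/481, mR=-30/13; mL+mR=-4110/481 → advance -1; mR−mL=1890/481 → turn +1·90°
n=3: pose=(-3,0,E); sL=24, sR=120/29; mL=-816/29, mR=-12; mL+mR=-1164/29 → advance -1; mR−mL=468/29 → turn +1·90°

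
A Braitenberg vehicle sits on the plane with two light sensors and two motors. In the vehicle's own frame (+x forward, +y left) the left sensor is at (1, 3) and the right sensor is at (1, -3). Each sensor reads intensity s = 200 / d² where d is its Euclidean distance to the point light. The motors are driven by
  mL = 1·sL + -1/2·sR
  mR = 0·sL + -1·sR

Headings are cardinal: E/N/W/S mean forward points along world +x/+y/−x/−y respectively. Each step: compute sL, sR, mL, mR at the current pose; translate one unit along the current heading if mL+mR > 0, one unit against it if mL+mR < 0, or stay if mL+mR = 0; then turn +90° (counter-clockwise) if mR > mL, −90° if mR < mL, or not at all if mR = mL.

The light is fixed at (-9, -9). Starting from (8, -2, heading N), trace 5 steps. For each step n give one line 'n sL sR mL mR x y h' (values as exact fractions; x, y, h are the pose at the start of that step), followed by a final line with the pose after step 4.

n=0: pose=(8,-2,N); sL=10/13, sR=25/58; mL=835/1508, mR=-25/58; mL+mR=185/1508 → advance +1; mR−mL=-1485/1508 → turn -1·90°
n=1: pose=(8,-1,E); sL=40/89, sR=200/349; mL=5060/31061, mR=-200/349; mL+mR=-12740/31061 → advance -1; mR−mL=-22860/31061 → turn -1·90°
n=2: pose=(7,-1,S); sL=20/41, sR=100/109; mL=130/4469, mR=-100/109; mL+mR=-3970/4469 → advance -1; mR−mL=-4230/4469 → turn -1·90°
n=3: pose=(7,0,W); sL=200/261, sR=200/369; mL=5300/10701, mR=-200/369; mL+mR=-500/10701 → advance -1; mR−mL=-3700/3567 → turn -1·90°
n=4: pose=(8,0,N); sL=25/37, sR=2/5; mL=88/185, mR=-2/5; mL+mR=14/185 → advance +1; mR−mL=-162/185 → turn -1·90°

0 10/13 25/58 835/1508 -25/58 8 -2 N
1 40/89 200/349 5060/31061 -200/349 8 -1 E
2 20/41 100/109 130/4469 -100/109 7 -1 S
3 200/261 200/369 5300/10701 -200/369 7 0 W
4 25/37 2/5 88/185 -2/5 8 0 N
final 8 1 E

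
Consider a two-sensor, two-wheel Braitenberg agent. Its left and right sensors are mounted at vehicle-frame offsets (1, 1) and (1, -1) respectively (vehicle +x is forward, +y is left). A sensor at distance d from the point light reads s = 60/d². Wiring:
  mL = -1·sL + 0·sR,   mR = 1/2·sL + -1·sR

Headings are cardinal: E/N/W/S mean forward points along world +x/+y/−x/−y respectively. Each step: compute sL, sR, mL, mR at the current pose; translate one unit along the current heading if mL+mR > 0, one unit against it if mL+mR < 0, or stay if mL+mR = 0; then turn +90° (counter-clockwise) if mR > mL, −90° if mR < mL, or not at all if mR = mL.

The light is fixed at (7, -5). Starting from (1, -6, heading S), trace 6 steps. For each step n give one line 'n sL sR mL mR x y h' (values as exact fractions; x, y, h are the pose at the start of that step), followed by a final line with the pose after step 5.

0 60/29 60/53 -60/29 -150/1537 1 -6 S
1 30/13 30/13 -30/13 -15/13 1 -5 E
2 12/13 60/37 -12/13 -558/481 0 -5 N
3 5/3 3/2 -5/3 -2/3 0 -6 E
4 20/27 60/49 -20/27 -1130/1323 -1 -6 N
5 6/5 30/29 -6/5 -63/145 -1 -7 E
final -2 -7 N

n=0: pose=(1,-6,S); sL=60/29, sR=60/53; mL=-60/29, mR=-150/1537; mL+mR=-3330/1537 → advance -1; mR−mL=3030/1537 → turn +1·90°
n=1: pose=(1,-5,E); sL=30/13, sR=30/13; mL=-30/13, mR=-15/13; mL+mR=-45/13 → advance -1; mR−mL=15/13 → turn +1·90°
n=2: pose=(0,-5,N); sL=12/13, sR=60/37; mL=-12/13, mR=-558/481; mL+mR=-1002/481 → advance -1; mR−mL=-114/481 → turn -1·90°
n=3: pose=(0,-6,E); sL=5/3, sR=3/2; mL=-5/3, mR=-2/3; mL+mR=-7/3 → advance -1; mR−mL=1 → turn +1·90°
n=4: pose=(-1,-6,N); sL=20/27, sR=60/49; mL=-20/27, mR=-1130/1323; mL+mR=-2110/1323 → advance -1; mR−mL=-50/441 → turn -1·90°
n=5: pose=(-1,-7,E); sL=6/5, sR=30/29; mL=-6/5, mR=-63/145; mL+mR=-237/145 → advance -1; mR−mL=111/145 → turn +1·90°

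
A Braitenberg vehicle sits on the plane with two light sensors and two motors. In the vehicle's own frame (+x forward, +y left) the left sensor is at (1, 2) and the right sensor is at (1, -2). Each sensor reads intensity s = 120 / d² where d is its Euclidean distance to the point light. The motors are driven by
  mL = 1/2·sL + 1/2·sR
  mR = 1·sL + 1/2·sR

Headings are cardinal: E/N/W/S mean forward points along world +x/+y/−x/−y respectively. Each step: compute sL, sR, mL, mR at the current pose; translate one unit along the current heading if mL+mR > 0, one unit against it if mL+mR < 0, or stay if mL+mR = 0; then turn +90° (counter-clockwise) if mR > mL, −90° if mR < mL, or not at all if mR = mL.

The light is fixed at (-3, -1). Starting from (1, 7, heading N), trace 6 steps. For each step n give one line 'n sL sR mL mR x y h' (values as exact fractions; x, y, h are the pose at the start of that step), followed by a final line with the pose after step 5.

0 24/17 40/39 808/663 1276/663 1 7 N
1 60/29 12/13 564/377 954/377 1 8 W
2 120/89 24/13 1848/1157 2628/1157 0 8 S
3 30/29 30/13 630/377 825/377 0 7 E
4 24/17 40/39 808/663 1276/663 1 7 N
5 60/29 12/13 564/377 954/377 1 8 W
final 0 8 S

n=0: pose=(1,7,N); sL=24/17, sR=40/39; mL=808/663, mR=1276/663; mL+mR=2084/663 → advance +1; mR−mL=12/17 → turn +1·90°
n=1: pose=(1,8,W); sL=60/29, sR=12/13; mL=564/377, mR=954/377; mL+mR=1518/377 → advance +1; mR−mL=30/29 → turn +1·90°
n=2: pose=(0,8,S); sL=120/89, sR=24/13; mL=1848/1157, mR=2628/1157; mL+mR=4476/1157 → advance +1; mR−mL=60/89 → turn +1·90°
n=3: pose=(0,7,E); sL=30/29, sR=30/13; mL=630/377, mR=825/377; mL+mR=1455/377 → advance +1; mR−mL=15/29 → turn +1·90°
n=4: pose=(1,7,N); sL=24/17, sR=40/39; mL=808/663, mR=1276/663; mL+mR=2084/663 → advance +1; mR−mL=12/17 → turn +1·90°
n=5: pose=(1,8,W); sL=60/29, sR=12/13; mL=564/377, mR=954/377; mL+mR=1518/377 → advance +1; mR−mL=30/29 → turn +1·90°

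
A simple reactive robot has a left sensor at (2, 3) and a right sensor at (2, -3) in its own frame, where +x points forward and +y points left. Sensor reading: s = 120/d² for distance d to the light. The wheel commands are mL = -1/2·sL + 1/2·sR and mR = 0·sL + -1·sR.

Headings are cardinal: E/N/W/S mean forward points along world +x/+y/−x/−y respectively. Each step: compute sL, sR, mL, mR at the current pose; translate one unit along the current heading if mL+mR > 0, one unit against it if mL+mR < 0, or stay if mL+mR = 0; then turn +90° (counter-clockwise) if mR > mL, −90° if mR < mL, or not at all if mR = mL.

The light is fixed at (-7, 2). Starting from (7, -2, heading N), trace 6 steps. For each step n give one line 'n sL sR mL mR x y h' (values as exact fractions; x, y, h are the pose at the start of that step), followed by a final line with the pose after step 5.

n=0: pose=(7,-2,N); sL=24/25, sR=120/293; mL=-2016/7325, mR=-120/293; mL+mR=-5016/7325 → advance -1; mR−mL=-984/7325 → turn -1·90°
n=1: pose=(7,-3,E); sL=6/13, sR=3/8; mL=-9/208, mR=-3/8; mL+mR=-87/208 → advance -1; mR−mL=-69/208 → turn -1·90°
n=2: pose=(6,-3,S); sL=24/61, sR=120/149; mL=1872/9089, mR=-120/149; mL+mR=-5448/9089 → advance -1; mR−mL=-9192/9089 → turn -1·90°
n=3: pose=(6,-2,W); sL=12/17, sR=60/61; mL=144/1037, mR=-60/61; mL+mR=-876/1037 → advance -1; mR−mL=-1164/1037 → turn -1·90°
n=4: pose=(7,-2,N); sL=24/25, sR=120/293; mL=-2016/7325, mR=-120/293; mL+mR=-5016/7325 → advance -1; mR−mL=-984/7325 → turn -1·90°
n=5: pose=(7,-3,E); sL=6/13, sR=3/8; mL=-9/208, mR=-3/8; mL+mR=-87/208 → advance -1; mR−mL=-69/208 → turn -1·90°

0 24/25 120/293 -2016/7325 -120/293 7 -2 N
1 6/13 3/8 -9/208 -3/8 7 -3 E
2 24/61 120/149 1872/9089 -120/149 6 -3 S
3 12/17 60/61 144/1037 -60/61 6 -2 W
4 24/25 120/293 -2016/7325 -120/293 7 -2 N
5 6/13 3/8 -9/208 -3/8 7 -3 E
final 6 -3 S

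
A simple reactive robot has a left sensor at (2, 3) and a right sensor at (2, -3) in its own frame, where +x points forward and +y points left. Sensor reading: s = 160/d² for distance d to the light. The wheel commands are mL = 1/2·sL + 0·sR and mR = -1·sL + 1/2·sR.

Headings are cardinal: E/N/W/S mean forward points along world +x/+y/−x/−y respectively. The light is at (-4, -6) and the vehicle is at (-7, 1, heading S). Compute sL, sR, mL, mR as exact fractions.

32/5 160/61 16/5 -1552/305

left sensor world pos  = (-4, -1); dL² = 25
right sensor world pos = (-10, -1); dR² = 61
sL = 160/25 = 32/5
sR = 160/61 = 160/61
mL = 1/2·sL + 0·sR = 16/5
mR = -1·sL + 1/2·sR = -1552/305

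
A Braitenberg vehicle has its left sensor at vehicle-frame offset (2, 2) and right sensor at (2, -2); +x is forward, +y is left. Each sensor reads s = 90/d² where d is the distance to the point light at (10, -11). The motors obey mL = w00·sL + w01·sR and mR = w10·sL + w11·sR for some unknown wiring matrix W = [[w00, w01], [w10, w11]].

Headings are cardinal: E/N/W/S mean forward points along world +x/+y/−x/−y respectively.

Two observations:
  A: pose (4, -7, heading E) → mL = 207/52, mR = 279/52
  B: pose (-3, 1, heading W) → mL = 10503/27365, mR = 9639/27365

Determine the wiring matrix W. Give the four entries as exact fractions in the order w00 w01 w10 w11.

1 1/2 1/2 1

obs A: pose=(4,-7,E) → sL=45/26, sR=9/2, mL=207/52, mR=279/52
obs B: pose=(-3,1,W) → sL=18/65, sR=90/421, mL=10503/27365, mR=9639/27365
sensor matrix S = [[45/26, 9/2], [18/65, 90/421]]; det S = -23976/27365
solve [mL_A; mL_B] = S·[w00; w01] and [mR_A; mR_B] = S·[w10; w11]:
  w00 = 1, w01 = 1/2, w10 = 1/2, w11 = 1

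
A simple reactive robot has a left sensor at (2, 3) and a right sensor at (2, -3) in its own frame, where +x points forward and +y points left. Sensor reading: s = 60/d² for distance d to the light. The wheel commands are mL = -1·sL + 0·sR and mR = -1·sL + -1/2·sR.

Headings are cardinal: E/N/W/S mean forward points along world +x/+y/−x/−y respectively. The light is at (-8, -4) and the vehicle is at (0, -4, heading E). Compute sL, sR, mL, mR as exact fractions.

60/109 60/109 -60/109 -90/109

left sensor world pos  = (2, -1); dL² = 109
right sensor world pos = (2, -7); dR² = 109
sL = 60/109 = 60/109
sR = 60/109 = 60/109
mL = -1·sL + 0·sR = -60/109
mR = -1·sL + -1/2·sR = -90/109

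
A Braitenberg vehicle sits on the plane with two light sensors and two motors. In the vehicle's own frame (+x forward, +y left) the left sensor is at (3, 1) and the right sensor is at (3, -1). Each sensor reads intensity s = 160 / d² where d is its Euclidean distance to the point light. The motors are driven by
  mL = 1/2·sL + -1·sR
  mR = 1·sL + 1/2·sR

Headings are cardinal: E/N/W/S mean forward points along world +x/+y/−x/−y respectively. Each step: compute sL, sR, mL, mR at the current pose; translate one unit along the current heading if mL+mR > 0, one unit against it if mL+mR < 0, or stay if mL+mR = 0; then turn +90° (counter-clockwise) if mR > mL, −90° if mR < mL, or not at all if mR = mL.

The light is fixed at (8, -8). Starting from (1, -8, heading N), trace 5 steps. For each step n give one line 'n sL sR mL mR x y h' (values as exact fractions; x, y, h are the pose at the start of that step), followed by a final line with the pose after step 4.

0 160/73 32/9 -1616/657 2608/657 1 -8 N
1 8/5 20/13 -48/65 154/65 1 -7 W
2 160/53 32/17 -336/901 3568/901 0 -7 S
3 80/13 80/13 -40/13 120/13 0 -8 E
4 160/73 32/9 -1616/657 2608/657 1 -8 N
final 1 -7 W

n=0: pose=(1,-8,N); sL=160/73, sR=32/9; mL=-1616/657, mR=2608/657; mL+mR=992/657 → advance +1; mR−mL=1408/219 → turn +1·90°
n=1: pose=(1,-7,W); sL=8/5, sR=20/13; mL=-48/65, mR=154/65; mL+mR=106/65 → advance +1; mR−mL=202/65 → turn +1·90°
n=2: pose=(0,-7,S); sL=160/53, sR=32/17; mL=-336/901, mR=3568/901; mL+mR=3232/901 → advance +1; mR−mL=3904/901 → turn +1·90°
n=3: pose=(0,-8,E); sL=80/13, sR=80/13; mL=-40/13, mR=120/13; mL+mR=80/13 → advance +1; mR−mL=160/13 → turn +1·90°
n=4: pose=(1,-8,N); sL=160/73, sR=32/9; mL=-1616/657, mR=2608/657; mL+mR=992/657 → advance +1; mR−mL=1408/219 → turn +1·90°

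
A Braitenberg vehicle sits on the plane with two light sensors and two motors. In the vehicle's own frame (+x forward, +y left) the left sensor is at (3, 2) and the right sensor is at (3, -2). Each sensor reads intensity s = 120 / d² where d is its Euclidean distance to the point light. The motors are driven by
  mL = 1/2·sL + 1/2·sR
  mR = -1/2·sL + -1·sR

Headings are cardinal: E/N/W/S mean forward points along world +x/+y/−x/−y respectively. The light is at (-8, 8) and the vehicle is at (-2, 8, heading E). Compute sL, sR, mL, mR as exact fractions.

left sensor world pos  = (1, 10); dL² = 85
right sensor world pos = (1, 6); dR² = 85
sL = 120/85 = 24/17
sR = 120/85 = 24/17
mL = 1/2·sL + 1/2·sR = 24/17
mR = -1/2·sL + -1·sR = -36/17

24/17 24/17 24/17 -36/17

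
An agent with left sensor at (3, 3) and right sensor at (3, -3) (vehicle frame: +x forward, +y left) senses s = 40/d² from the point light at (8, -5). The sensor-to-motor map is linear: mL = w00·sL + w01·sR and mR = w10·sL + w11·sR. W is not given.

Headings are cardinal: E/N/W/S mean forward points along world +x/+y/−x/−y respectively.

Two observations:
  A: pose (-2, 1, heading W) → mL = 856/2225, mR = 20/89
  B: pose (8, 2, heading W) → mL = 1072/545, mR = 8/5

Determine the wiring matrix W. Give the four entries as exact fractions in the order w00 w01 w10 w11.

obs A: pose=(-2,1,W) → sL=20/89, sR=4/25, mL=856/2225, mR=20/89
obs B: pose=(8,2,W) → sL=8/5, sR=40/109, mL=1072/545, mR=8/5
sensor matrix S = [[20/89, 4/25], [8/5, 40/109]]; det S = -210432/1212625
solve [mL_A; mL_B] = S·[w00; w01] and [mR_A; mR_B] = S·[w10; w11]:
  w00 = 1, w01 = 1, w10 = 1, w11 = 0

1 1 1 0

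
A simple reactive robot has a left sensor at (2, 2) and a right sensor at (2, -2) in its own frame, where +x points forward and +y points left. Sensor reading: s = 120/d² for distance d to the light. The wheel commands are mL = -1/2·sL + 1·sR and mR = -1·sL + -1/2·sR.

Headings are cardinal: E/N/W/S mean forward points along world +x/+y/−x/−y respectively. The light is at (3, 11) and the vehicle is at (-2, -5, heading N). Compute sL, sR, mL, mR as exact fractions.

24/49 24/41 684/2009 -1572/2009

left sensor world pos  = (-4, -3); dL² = 245
right sensor world pos = (0, -3); dR² = 205
sL = 120/245 = 24/49
sR = 120/205 = 24/41
mL = -1/2·sL + 1·sR = 684/2009
mR = -1·sL + -1/2·sR = -1572/2009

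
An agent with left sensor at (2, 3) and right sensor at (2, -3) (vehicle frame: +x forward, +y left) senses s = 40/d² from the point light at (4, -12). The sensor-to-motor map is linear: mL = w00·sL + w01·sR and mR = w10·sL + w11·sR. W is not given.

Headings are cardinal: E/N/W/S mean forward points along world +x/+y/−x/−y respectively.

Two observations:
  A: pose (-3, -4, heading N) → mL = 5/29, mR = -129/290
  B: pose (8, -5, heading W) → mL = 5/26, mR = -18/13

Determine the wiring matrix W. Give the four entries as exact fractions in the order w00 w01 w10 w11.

obs A: pose=(-3,-4,N) → sL=1/5, sR=10/29, mL=5/29, mR=-129/290
obs B: pose=(8,-5,W) → sL=2, sR=5/13, mL=5/26, mR=-18/13
sensor matrix S = [[1/5, 10/29], [2, 5/13]]; det S = -231/377
solve [mL_A; mL_B] = S·[w00; w01] and [mR_A; mR_B] = S·[w10; w11]:
  w00 = 0, w01 = 1/2, w10 = -1/2, w11 = -1

0 1/2 -1/2 -1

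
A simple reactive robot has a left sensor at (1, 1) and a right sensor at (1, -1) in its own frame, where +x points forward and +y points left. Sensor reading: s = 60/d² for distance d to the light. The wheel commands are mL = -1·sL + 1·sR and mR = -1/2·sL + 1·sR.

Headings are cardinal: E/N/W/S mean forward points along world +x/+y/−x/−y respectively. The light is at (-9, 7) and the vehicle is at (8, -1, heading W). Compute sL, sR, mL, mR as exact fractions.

60/337 12/61 384/20557 2214/20557

left sensor world pos  = (7, -2); dL² = 337
right sensor world pos = (7, 0); dR² = 305
sL = 60/337 = 60/337
sR = 60/305 = 12/61
mL = -1·sL + 1·sR = 384/20557
mR = -1/2·sL + 1·sR = 2214/20557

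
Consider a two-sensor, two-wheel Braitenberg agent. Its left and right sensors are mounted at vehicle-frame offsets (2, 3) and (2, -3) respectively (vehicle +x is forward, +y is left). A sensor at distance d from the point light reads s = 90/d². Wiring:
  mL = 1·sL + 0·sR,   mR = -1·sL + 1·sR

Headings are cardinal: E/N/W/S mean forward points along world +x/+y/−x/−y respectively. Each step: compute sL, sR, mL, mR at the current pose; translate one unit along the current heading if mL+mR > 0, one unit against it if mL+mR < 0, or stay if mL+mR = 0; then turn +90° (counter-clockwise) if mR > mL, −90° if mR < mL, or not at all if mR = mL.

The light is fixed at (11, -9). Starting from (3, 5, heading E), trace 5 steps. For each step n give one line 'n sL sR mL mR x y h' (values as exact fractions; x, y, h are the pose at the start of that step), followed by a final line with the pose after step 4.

n=0: pose=(3,5,E); sL=18/65, sR=90/157; mL=18/65, mR=3024/10205; mL+mR=90/157 → advance +1; mR−mL=198/10205 → turn +1·90°
n=1: pose=(4,5,N); sL=45/178, sR=45/136; mL=45/178, mR=945/12104; mL+mR=45/136 → advance +1; mR−mL=-2115/12104 → turn -1·90°
n=2: pose=(4,6,E); sL=90/349, sR=90/169; mL=90/349, mR=16200/58981; mL+mR=90/169 → advance +1; mR−mL=990/58981 → turn +1·90°
n=3: pose=(5,6,N); sL=9/37, sR=45/149; mL=9/37, mR=324/5513; mL+mR=45/149 → advance +1; mR−mL=-1017/5513 → turn -1·90°
n=4: pose=(5,7,E); sL=90/377, sR=18/37; mL=90/377, mR=3456/13949; mL+mR=18/37 → advance +1; mR−mL=126/13949 → turn +1·90°

0 18/65 90/157 18/65 3024/10205 3 5 E
1 45/178 45/136 45/178 945/12104 4 5 N
2 90/349 90/169 90/349 16200/58981 4 6 E
3 9/37 45/149 9/37 324/5513 5 6 N
4 90/377 18/37 90/377 3456/13949 5 7 E
final 6 7 N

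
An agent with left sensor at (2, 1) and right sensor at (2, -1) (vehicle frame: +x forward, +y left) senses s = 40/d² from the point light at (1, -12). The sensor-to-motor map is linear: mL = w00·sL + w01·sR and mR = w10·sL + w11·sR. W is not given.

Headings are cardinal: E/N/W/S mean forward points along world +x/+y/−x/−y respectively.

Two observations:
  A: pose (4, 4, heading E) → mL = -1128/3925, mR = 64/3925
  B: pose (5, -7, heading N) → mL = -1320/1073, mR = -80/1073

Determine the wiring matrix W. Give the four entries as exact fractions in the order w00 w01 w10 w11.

-1 -1 -1/2 1/2

obs A: pose=(4,4,E) → sL=20/157, sR=4/25, mL=-1128/3925, mR=64/3925
obs B: pose=(5,-7,N) → sL=20/29, sR=20/37, mL=-1320/1073, mR=-80/1073
sensor matrix S = [[20/157, 4/25], [20/29, 20/37]]; det S = -34944/842305
solve [mL_A; mL_B] = S·[w00; w01] and [mR_A; mR_B] = S·[w10; w11]:
  w00 = -1, w01 = -1, w10 = -1/2, w11 = 1/2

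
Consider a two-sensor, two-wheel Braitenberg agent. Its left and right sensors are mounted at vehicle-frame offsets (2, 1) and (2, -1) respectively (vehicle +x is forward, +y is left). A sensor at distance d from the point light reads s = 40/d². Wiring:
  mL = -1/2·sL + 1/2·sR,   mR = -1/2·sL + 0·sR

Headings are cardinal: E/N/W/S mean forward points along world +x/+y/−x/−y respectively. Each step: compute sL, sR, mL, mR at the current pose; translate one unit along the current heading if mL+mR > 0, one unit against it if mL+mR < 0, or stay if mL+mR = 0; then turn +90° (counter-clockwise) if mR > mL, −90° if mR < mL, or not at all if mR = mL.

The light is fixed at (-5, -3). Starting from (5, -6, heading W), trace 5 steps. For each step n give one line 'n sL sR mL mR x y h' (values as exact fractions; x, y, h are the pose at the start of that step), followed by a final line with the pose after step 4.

0 1/2 10/17 3/68 -1/4 5 -6 W
1 40/101 8/29 -176/2929 -20/101 6 -6 N
2 20/89 20/97 -80/8633 -10/89 6 -7 E
3 40/157 40/117 800/18369 -20/157 5 -7 S
4 1/2 10/17 3/68 -1/4 5 -6 W
final 6 -6 N

n=0: pose=(5,-6,W); sL=1/2, sR=10/17; mL=3/68, mR=-1/4; mL+mR=-7/34 → advance -1; mR−mL=-5/17 → turn -1·90°
n=1: pose=(6,-6,N); sL=40/101, sR=8/29; mL=-176/2929, mR=-20/101; mL+mR=-756/2929 → advance -1; mR−mL=-4/29 → turn -1·90°
n=2: pose=(6,-7,E); sL=20/89, sR=20/97; mL=-80/8633, mR=-10/89; mL+mR=-1050/8633 → advance -1; mR−mL=-10/97 → turn -1·90°
n=3: pose=(5,-7,S); sL=40/157, sR=40/117; mL=800/18369, mR=-20/157; mL+mR=-1540/18369 → advance -1; mR−mL=-20/117 → turn -1·90°
n=4: pose=(5,-6,W); sL=1/2, sR=10/17; mL=3/68, mR=-1/4; mL+mR=-7/34 → advance -1; mR−mL=-5/17 → turn -1·90°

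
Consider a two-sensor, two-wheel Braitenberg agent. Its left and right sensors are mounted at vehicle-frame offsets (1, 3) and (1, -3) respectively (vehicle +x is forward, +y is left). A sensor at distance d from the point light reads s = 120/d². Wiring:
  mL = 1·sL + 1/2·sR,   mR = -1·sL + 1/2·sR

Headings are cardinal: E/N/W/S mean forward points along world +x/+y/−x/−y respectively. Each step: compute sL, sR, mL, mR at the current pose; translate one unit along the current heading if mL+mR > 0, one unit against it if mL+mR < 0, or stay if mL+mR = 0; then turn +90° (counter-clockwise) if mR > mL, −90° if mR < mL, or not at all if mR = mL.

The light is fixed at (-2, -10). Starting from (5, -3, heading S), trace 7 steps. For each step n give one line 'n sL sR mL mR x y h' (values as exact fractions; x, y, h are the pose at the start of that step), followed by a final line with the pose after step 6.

n=0: pose=(5,-3,S); sL=15/17, sR=30/13; mL=450/221, mR=60/221; mL+mR=30/13 → advance +1; mR−mL=-30/17 → turn -1·90°
n=1: pose=(5,-4,W); sL=8/3, sR=40/39; mL=124/39, mR=-28/13; mL+mR=40/39 → advance +1; mR−mL=-16/3 → turn -1·90°
n=2: pose=(4,-4,N); sL=60/29, sR=12/13; mL=954/377, mR=-606/377; mL+mR=12/13 → advance +1; mR−mL=-120/29 → turn -1·90°
n=3: pose=(4,-3,E); sL=120/149, sR=24/13; mL=3348/1937, mR=228/1937; mL+mR=24/13 → advance +1; mR−mL=-240/149 → turn -1·90°
n=4: pose=(5,-3,S); sL=15/17, sR=30/13; mL=450/221, mR=60/221; mL+mR=30/13 → advance +1; mR−mL=-30/17 → turn -1·90°
n=5: pose=(5,-4,W); sL=8/3, sR=40/39; mL=124/39, mR=-28/13; mL+mR=40/39 → advance +1; mR−mL=-16/3 → turn -1·90°
n=6: pose=(4,-4,N); sL=60/29, sR=12/13; mL=954/377, mR=-606/377; mL+mR=12/13 → advance +1; mR−mL=-120/29 → turn -1·90°

0 15/17 30/13 450/221 60/221 5 -3 S
1 8/3 40/39 124/39 -28/13 5 -4 W
2 60/29 12/13 954/377 -606/377 4 -4 N
3 120/149 24/13 3348/1937 228/1937 4 -3 E
4 15/17 30/13 450/221 60/221 5 -3 S
5 8/3 40/39 124/39 -28/13 5 -4 W
6 60/29 12/13 954/377 -606/377 4 -4 N
final 4 -3 E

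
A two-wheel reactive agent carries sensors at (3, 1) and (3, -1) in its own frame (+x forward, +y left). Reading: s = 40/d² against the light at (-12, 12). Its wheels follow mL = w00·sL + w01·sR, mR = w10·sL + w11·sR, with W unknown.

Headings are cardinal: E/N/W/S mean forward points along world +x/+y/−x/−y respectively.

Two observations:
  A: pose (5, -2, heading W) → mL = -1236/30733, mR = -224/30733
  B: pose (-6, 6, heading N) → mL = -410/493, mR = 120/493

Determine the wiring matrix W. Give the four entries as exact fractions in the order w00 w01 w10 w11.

obs A: pose=(5,-2,W) → sL=40/421, sR=8/73, mL=-1236/30733, mR=-224/30733
obs B: pose=(-6,6,N) → sL=20/17, sR=20/29, mL=-410/493, mR=120/493
sensor matrix S = [[40/421, 8/73], [20/17, 20/29]]; det S = -960640/15151369
solve [mL_A; mL_B] = S·[w00; w01] and [mR_A; mR_B] = S·[w10; w11]:
  w00 = -1, w01 = 1/2, w10 = 1/2, w11 = -1/2

-1 1/2 1/2 -1/2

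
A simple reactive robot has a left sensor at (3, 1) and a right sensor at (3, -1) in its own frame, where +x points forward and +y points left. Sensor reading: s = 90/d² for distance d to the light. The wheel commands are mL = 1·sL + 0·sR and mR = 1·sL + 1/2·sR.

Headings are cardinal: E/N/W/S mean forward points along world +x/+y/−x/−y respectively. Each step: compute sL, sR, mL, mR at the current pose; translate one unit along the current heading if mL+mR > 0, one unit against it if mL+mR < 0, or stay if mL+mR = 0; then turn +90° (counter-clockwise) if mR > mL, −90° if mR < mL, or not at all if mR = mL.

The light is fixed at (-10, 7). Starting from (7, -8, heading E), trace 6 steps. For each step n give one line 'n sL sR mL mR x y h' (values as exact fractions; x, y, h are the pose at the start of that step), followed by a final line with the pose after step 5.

0 45/298 45/328 45/298 21465/97744 7 -8 E
1 90/433 18/101 90/433 12987/43733 8 -8 N
2 1/5 45/197 1/5 619/1970 8 -7 W
3 90/613 18/109 90/613 15327/66817 7 -7 S
4 45/298 45/328 45/298 21465/97744 7 -8 E
5 90/433 18/101 90/433 12987/43733 8 -8 N
final 8 -7 W

n=0: pose=(7,-8,E); sL=45/298, sR=45/328; mL=45/298, mR=21465/97744; mL+mR=36225/97744 → advance +1; mR−mL=45/656 → turn +1·90°
n=1: pose=(8,-8,N); sL=90/433, sR=18/101; mL=90/433, mR=12987/43733; mL+mR=22077/43733 → advance +1; mR−mL=9/101 → turn +1·90°
n=2: pose=(8,-7,W); sL=1/5, sR=45/197; mL=1/5, mR=619/1970; mL+mR=1013/1970 → advance +1; mR−mL=45/394 → turn +1·90°
n=3: pose=(7,-7,S); sL=90/613, sR=18/109; mL=90/613, mR=15327/66817; mL+mR=25137/66817 → advance +1; mR−mL=9/109 → turn +1·90°
n=4: pose=(7,-8,E); sL=45/298, sR=45/328; mL=45/298, mR=21465/97744; mL+mR=36225/97744 → advance +1; mR−mL=45/656 → turn +1·90°
n=5: pose=(8,-8,N); sL=90/433, sR=18/101; mL=90/433, mR=12987/43733; mL+mR=22077/43733 → advance +1; mR−mL=9/101 → turn +1·90°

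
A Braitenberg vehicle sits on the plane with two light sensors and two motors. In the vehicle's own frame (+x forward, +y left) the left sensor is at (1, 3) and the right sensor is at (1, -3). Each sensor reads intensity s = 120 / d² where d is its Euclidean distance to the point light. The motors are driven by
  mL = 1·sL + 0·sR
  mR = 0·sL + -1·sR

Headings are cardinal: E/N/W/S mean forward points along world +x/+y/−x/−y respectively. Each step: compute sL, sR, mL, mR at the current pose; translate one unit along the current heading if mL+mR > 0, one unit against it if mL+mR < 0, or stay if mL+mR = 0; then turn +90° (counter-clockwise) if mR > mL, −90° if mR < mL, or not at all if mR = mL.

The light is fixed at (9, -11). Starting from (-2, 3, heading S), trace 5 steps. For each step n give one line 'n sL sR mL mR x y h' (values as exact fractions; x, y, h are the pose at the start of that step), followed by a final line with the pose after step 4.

0 120/233 24/73 120/233 -24/73 -2 3 S
1 30/61 3/10 30/61 -3/10 -2 2 W
2 120/421 120/277 120/421 -120/277 -3 2 N
3 60/173 60/101 60/173 -60/101 -3 1 E
4 120/221 120/377 120/221 -120/377 -4 1 S
final -4 0 W

n=0: pose=(-2,3,S); sL=120/233, sR=24/73; mL=120/233, mR=-24/73; mL+mR=3168/17009 → advance +1; mR−mL=-14352/17009 → turn -1·90°
n=1: pose=(-2,2,W); sL=30/61, sR=3/10; mL=30/61, mR=-3/10; mL+mR=117/610 → advance +1; mR−mL=-483/610 → turn -1·90°
n=2: pose=(-3,2,N); sL=120/421, sR=120/277; mL=120/421, mR=-120/277; mL+mR=-17280/116617 → advance -1; mR−mL=-83760/116617 → turn -1·90°
n=3: pose=(-3,1,E); sL=60/173, sR=60/101; mL=60/173, mR=-60/101; mL+mR=-4320/17473 → advance -1; mR−mL=-16440/17473 → turn -1·90°
n=4: pose=(-4,1,S); sL=120/221, sR=120/377; mL=120/221, mR=-120/377; mL+mR=1440/6409 → advance +1; mR−mL=-5520/6409 → turn -1·90°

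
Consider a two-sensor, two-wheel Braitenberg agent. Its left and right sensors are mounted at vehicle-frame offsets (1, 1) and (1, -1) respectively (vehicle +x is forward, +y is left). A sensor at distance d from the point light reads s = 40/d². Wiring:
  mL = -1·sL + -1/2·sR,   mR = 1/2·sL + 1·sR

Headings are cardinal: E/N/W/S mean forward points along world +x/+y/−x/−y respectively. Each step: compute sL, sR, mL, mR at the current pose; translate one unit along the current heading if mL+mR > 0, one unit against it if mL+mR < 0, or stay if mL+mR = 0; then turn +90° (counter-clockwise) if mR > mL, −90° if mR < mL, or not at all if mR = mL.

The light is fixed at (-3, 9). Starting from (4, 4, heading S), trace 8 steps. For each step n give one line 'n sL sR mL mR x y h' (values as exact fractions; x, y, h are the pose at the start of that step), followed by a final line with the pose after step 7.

0 2/5 5/9 -61/90 34/45 4 4 S
1 40/89 40/113 -6300/10057 5820/10057 4 3 E
2 4/5 20/37 -198/185 174/185 3 3 N
3 40/89 40/61 -4220/5429 4780/5429 3 2 W
4 2/5 1/2 -13/20 7/10 2 2 S
5 8/17 40/117 -1276/1989 1148/1989 2 1 E
6 20/29 20/37 -1030/1073 950/1073 1 1 N
7 40/109 40/73 -5100/7957 5820/7957 1 0 W
final 0 0 S

n=0: pose=(4,4,S); sL=2/5, sR=5/9; mL=-61/90, mR=34/45; mL+mR=7/90 → advance +1; mR−mL=43/30 → turn +1·90°
n=1: pose=(4,3,E); sL=40/89, sR=40/113; mL=-6300/10057, mR=5820/10057; mL+mR=-480/10057 → advance -1; mR−mL=12120/10057 → turn +1·90°
n=2: pose=(3,3,N); sL=4/5, sR=20/37; mL=-198/185, mR=174/185; mL+mR=-24/185 → advance -1; mR−mL=372/185 → turn +1·90°
n=3: pose=(3,2,W); sL=40/89, sR=40/61; mL=-4220/5429, mR=4780/5429; mL+mR=560/5429 → advance +1; mR−mL=9000/5429 → turn +1·90°
n=4: pose=(2,2,S); sL=2/5, sR=1/2; mL=-13/20, mR=7/10; mL+mR=1/20 → advance +1; mR−mL=27/20 → turn +1·90°
n=5: pose=(2,1,E); sL=8/17, sR=40/117; mL=-1276/1989, mR=1148/1989; mL+mR=-128/1989 → advance -1; mR−mL=808/663 → turn +1·90°
n=6: pose=(1,1,N); sL=20/29, sR=20/37; mL=-1030/1073, mR=950/1073; mL+mR=-80/1073 → advance -1; mR−mL=1980/1073 → turn +1·90°
n=7: pose=(1,0,W); sL=40/109, sR=40/73; mL=-5100/7957, mR=5820/7957; mL+mR=720/7957 → advance +1; mR−mL=10920/7957 → turn +1·90°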